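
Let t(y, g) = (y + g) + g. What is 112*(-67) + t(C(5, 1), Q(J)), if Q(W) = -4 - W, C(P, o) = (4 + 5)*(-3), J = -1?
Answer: -7537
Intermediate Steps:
C(P, o) = -27 (C(P, o) = 9*(-3) = -27)
t(y, g) = y + 2*g (t(y, g) = (g + y) + g = y + 2*g)
112*(-67) + t(C(5, 1), Q(J)) = 112*(-67) + (-27 + 2*(-4 - 1*(-1))) = -7504 + (-27 + 2*(-4 + 1)) = -7504 + (-27 + 2*(-3)) = -7504 + (-27 - 6) = -7504 - 33 = -7537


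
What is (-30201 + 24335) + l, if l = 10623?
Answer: 4757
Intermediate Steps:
(-30201 + 24335) + l = (-30201 + 24335) + 10623 = -5866 + 10623 = 4757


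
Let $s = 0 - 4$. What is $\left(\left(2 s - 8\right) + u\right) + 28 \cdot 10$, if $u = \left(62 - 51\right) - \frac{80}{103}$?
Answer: $\frac{28245}{103} \approx 274.22$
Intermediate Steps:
$s = -4$ ($s = 0 - 4 = -4$)
$u = \frac{1053}{103}$ ($u = 11 - \frac{80}{103} = \frac{1053}{103} \approx 10.223$)
$\left(\left(2 s - 8\right) + u\right) + 28 \cdot 10 = \left(\left(2 \left(-4\right) - 8\right) + \frac{1053}{103}\right) + 28 \cdot 10 = \left(\left(-8 - 8\right) + \frac{1053}{103}\right) + 280 = \left(-16 + \frac{1053}{103}\right) + 280 = - \frac{595}{103} + 280 = \frac{28245}{103}$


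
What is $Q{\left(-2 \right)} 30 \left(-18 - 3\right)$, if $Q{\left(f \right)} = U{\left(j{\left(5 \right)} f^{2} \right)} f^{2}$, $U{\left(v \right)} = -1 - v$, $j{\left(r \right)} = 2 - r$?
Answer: $-27720$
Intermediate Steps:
$Q{\left(f \right)} = f^{2} \left(-1 + 3 f^{2}\right)$ ($Q{\left(f \right)} = \left(-1 - \left(2 - 5\right) f^{2}\right) f^{2} = \left(-1 - - 3 f^{2}\right) f^{2} = \left(-1 + 3 f^{2}\right) f^{2} = f^{2} \left(-1 + 3 f^{2}\right)$)
$Q{\left(-2 \right)} 30 \left(-18 - 3\right) = \left(- \left(-2\right)^{2} + 3 \left(-2\right)^{4}\right) 30 \left(-18 - 3\right) = \left(\left(-1\right) 4 + 3 \cdot 16\right) 30 \left(-21\right) = \left(-4 + 48\right) 30 \left(-21\right) = 44 \cdot 30 \left(-21\right) = 1320 \left(-21\right) = -27720$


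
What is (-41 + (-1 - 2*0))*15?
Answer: -630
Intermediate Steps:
(-41 + (-1 - 2*0))*15 = (-41 + (-1 + 0))*15 = (-41 - 1)*15 = -42*15 = -630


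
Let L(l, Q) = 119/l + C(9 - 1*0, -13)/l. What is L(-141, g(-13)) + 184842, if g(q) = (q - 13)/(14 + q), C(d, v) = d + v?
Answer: 26062607/141 ≈ 1.8484e+5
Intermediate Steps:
g(q) = (-13 + q)/(14 + q)
L(l, Q) = 115/l (L(l, Q) = 119/l + ((9 - 1*0) - 13)/l = 119/l + ((9 + 0) - 13)/l = 119/l + (9 - 13)/l = 119/l - 4/l = 115/l)
L(-141, g(-13)) + 184842 = 115/(-141) + 184842 = 115*(-1/141) + 184842 = -115/141 + 184842 = 26062607/141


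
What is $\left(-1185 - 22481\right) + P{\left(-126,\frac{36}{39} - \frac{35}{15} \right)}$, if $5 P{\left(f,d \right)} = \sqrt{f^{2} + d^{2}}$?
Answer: $-23666 + \frac{\sqrt{24150421}}{195} \approx -23641.0$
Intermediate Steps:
$P{\left(f,d \right)} = \frac{\sqrt{d^{2} + f^{2}}}{5}$ ($P{\left(f,d \right)} = \frac{\sqrt{f^{2} + d^{2}}}{5} = \frac{\sqrt{d^{2} + f^{2}}}{5}$)
$\left(-1185 - 22481\right) + P{\left(-126,\frac{36}{39} - \frac{35}{15} \right)} = \left(-1185 - 22481\right) + \frac{\sqrt{\left(\frac{36}{39} - \frac{35}{15}\right)^{2} + \left(-126\right)^{2}}}{5} = -23666 + \frac{\sqrt{\left(36 \cdot \frac{1}{39} - \frac{7}{3}\right)^{2} + 15876}}{5} = -23666 + \frac{\sqrt{\left(\frac{12}{13} - \frac{7}{3}\right)^{2} + 15876}}{5} = -23666 + \frac{\sqrt{\left(- \frac{55}{39}\right)^{2} + 15876}}{5} = -23666 + \frac{\sqrt{\frac{3025}{1521} + 15876}}{5} = -23666 + \frac{\sqrt{\frac{24150421}{1521}}}{5} = -23666 + \frac{\frac{1}{39} \sqrt{24150421}}{5} = -23666 + \frac{\sqrt{24150421}}{195}$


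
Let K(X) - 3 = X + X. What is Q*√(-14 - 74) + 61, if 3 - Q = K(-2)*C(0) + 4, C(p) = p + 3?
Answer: 61 + 4*I*√22 ≈ 61.0 + 18.762*I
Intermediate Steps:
C(p) = 3 + p
K(X) = 3 + 2*X (K(X) = 3 + (X + X) = 3 + 2*X)
Q = 2 (Q = 3 - ((3 + 2*(-2))*(3 + 0) + 4) = 3 - ((3 - 4)*3 + 4) = 3 - (-1*3 + 4) = 3 - (-3 + 4) = 3 - 1*1 = 3 - 1 = 2)
Q*√(-14 - 74) + 61 = 2*√(-14 - 74) + 61 = 2*√(-88) + 61 = 2*(2*I*√22) + 61 = 4*I*√22 + 61 = 61 + 4*I*√22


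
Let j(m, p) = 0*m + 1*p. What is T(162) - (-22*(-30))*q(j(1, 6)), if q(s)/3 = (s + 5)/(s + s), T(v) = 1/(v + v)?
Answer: -588059/324 ≈ -1815.0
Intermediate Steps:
j(m, p) = p (j(m, p) = 0 + p = p)
T(v) = 1/(2*v)
q(s) = 3*(5 + s)/(2*s) (q(s) = 3*((s + 5)/(s + s)) = 3*((5 + s)/((2*s))) = 3*((5 + s)*(1/(2*s))) = 3*((5 + s)/(2*s)) = 3*(5 + s)/(2*s))
T(162) - (-22*(-30))*q(j(1, 6)) = (½)/162 - (-22*(-30))*(3/2)*(5 + 6)/6 = (½)*(1/162) - 660*(3/2)*(⅙)*11 = 1/324 - 660*11/4 = 1/324 - 1*1815 = 1/324 - 1815 = -588059/324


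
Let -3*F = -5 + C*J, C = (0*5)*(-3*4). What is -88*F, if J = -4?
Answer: -440/3 ≈ -146.67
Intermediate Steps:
C = 0 (C = 0*(-12) = 0)
F = 5/3 (F = -(-5 + 0*(-4))/3 = -(-5 + 0)/3 = -1/3*(-5) = 5/3 ≈ 1.6667)
-88*F = -88*5/3 = -440/3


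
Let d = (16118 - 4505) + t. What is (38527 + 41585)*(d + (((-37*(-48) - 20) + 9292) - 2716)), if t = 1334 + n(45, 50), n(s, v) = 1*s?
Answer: 1708308288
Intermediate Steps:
n(s, v) = s
t = 1379 (t = 1334 + 45 = 1379)
d = 12992 (d = (16118 - 4505) + 1379 = 11613 + 1379 = 12992)
(38527 + 41585)*(d + (((-37*(-48) - 20) + 9292) - 2716)) = (38527 + 41585)*(12992 + (((-37*(-48) - 20) + 9292) - 2716)) = 80112*(12992 + (((1776 - 20) + 9292) - 2716)) = 80112*(12992 + ((1756 + 9292) - 2716)) = 80112*(12992 + (11048 - 2716)) = 80112*(12992 + 8332) = 80112*21324 = 1708308288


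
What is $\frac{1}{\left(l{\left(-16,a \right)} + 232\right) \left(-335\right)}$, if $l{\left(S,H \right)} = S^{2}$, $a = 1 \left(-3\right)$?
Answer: $- \frac{1}{163480} \approx -6.117 \cdot 10^{-6}$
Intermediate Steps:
$a = -3$
$\frac{1}{\left(l{\left(-16,a \right)} + 232\right) \left(-335\right)} = \frac{1}{\left(\left(-16\right)^{2} + 232\right) \left(-335\right)} = \frac{1}{\left(256 + 232\right) \left(-335\right)} = \frac{1}{488 \left(-335\right)} = \frac{1}{-163480} = - \frac{1}{163480}$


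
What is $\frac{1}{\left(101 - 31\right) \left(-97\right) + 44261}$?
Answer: $\frac{1}{37471} \approx 2.6687 \cdot 10^{-5}$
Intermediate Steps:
$\frac{1}{\left(101 - 31\right) \left(-97\right) + 44261} = \frac{1}{70 \left(-97\right) + 44261} = \frac{1}{-6790 + 44261} = \frac{1}{37471}$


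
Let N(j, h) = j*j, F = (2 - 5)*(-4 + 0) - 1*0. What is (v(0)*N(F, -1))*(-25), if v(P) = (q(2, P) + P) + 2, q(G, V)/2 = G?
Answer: -21600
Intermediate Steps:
F = 12 (F = -3*(-4) + 0 = 12 + 0 = 12)
q(G, V) = 2*G
N(j, h) = j²
v(P) = 6 + P (v(P) = (2*2 + P) + 2 = (4 + P) + 2 = 6 + P)
(v(0)*N(F, -1))*(-25) = ((6 + 0)*12²)*(-25) = (6*144)*(-25) = 864*(-25) = -21600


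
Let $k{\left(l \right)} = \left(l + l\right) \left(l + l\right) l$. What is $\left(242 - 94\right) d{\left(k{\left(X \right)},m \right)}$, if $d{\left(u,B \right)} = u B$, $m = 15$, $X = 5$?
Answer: $1110000$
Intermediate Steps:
$k{\left(l \right)} = 4 l^{3}$ ($k{\left(l \right)} = 2 l 2 l l = 4 l^{2} l = 4 l^{3}$)
$d{\left(u,B \right)} = B u$
$\left(242 - 94\right) d{\left(k{\left(X \right)},m \right)} = \left(242 - 94\right) 15 \cdot 4 \cdot 5^{3} = 148 \cdot 15 \cdot 4 \cdot 125 = 148 \cdot 15 \cdot 500 = 148 \cdot 7500 = 1110000$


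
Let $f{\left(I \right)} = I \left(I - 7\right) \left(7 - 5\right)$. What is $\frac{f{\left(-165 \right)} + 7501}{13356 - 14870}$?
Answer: $- \frac{64261}{1514} \approx -42.445$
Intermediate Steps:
$f{\left(I \right)} = 2 I \left(-7 + I\right)$ ($f{\left(I \right)} = I \left(-7 + I\right) 2 = 2 I \left(-7 + I\right)$)
$\frac{f{\left(-165 \right)} + 7501}{13356 - 14870} = \frac{2 \left(-165\right) \left(-7 - 165\right) + 7501}{13356 - 14870} = \frac{2 \left(-165\right) \left(-172\right) + 7501}{-1514} = \left(56760 + 7501\right) \left(- \frac{1}{1514}\right) = 64261 \left(- \frac{1}{1514}\right) = - \frac{64261}{1514}$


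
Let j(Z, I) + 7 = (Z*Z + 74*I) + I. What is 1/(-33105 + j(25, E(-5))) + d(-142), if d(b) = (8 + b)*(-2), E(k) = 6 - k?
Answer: 8485415/31662 ≈ 268.00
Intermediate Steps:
j(Z, I) = -7 + Z² + 75*I (j(Z, I) = -7 + ((Z*Z + 74*I) + I) = -7 + ((Z² + 74*I) + I) = -7 + (Z² + 75*I) = -7 + Z² + 75*I)
d(b) = -16 - 2*b
1/(-33105 + j(25, E(-5))) + d(-142) = 1/(-33105 + (-7 + 25² + 75*(6 - 1*(-5)))) + (-16 - 2*(-142)) = 1/(-33105 + (-7 + 625 + 75*(6 + 5))) + (-16 + 284) = 1/(-33105 + (-7 + 625 + 75*11)) + 268 = 1/(-33105 + (-7 + 625 + 825)) + 268 = 1/(-33105 + 1443) + 268 = 1/(-31662) + 268 = -1/31662 + 268 = 8485415/31662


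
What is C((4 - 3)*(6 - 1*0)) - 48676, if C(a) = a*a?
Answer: -48640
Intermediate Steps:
C(a) = a**2
C((4 - 3)*(6 - 1*0)) - 48676 = ((4 - 3)*(6 - 1*0))**2 - 48676 = (1*(6 + 0))**2 - 48676 = (1*6)**2 - 48676 = 6**2 - 48676 = 36 - 48676 = -48640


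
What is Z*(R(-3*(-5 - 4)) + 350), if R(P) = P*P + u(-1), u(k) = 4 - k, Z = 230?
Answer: 249320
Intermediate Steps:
R(P) = 5 + P**2 (R(P) = P*P + (4 - 1*(-1)) = P**2 + (4 + 1) = P**2 + 5 = 5 + P**2)
Z*(R(-3*(-5 - 4)) + 350) = 230*((5 + (-3*(-5 - 4))**2) + 350) = 230*((5 + (-3*(-9))**2) + 350) = 230*((5 + 27**2) + 350) = 230*((5 + 729) + 350) = 230*(734 + 350) = 230*1084 = 249320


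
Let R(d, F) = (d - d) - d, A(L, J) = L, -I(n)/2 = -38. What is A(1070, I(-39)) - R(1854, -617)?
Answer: 2924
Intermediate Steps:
I(n) = 76 (I(n) = -2*(-38) = 76)
R(d, F) = -d (R(d, F) = 0 - d = -d)
A(1070, I(-39)) - R(1854, -617) = 1070 - (-1)*1854 = 1070 - 1*(-1854) = 1070 + 1854 = 2924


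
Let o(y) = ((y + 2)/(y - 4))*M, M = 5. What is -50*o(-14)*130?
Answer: -65000/3 ≈ -21667.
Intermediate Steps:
o(y) = 5*(2 + y)/(-4 + y) (o(y) = ((y + 2)/(y - 4))*5 = ((2 + y)/(-4 + y))*5 = 5*(2 + y)/(-4 + y))
-50*o(-14)*130 = -250*(2 - 14)/(-4 - 14)*130 = -250*(-12)/(-18)*130 = -250*(-1)*(-12)/18*130 = -50*10/3*130 = -500/3*130 = -65000/3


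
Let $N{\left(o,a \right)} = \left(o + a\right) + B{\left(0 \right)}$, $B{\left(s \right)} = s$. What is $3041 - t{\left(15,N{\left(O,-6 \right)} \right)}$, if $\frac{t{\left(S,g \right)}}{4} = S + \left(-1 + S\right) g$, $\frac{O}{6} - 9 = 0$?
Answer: $293$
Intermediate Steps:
$O = 54$ ($O = 54 + 6 \cdot 0 = 54 + 0 = 54$)
$N{\left(o,a \right)} = a + o$ ($N{\left(o,a \right)} = \left(o + a\right) + 0 = \left(a + o\right) + 0 = a + o$)
$t{\left(S,g \right)} = 4 S + 4 g \left(-1 + S\right)$ ($t{\left(S,g \right)} = 4 \left(S + \left(-1 + S\right) g\right) = 4 \left(S + g \left(-1 + S\right)\right) = 4 S + 4 g \left(-1 + S\right)$)
$3041 - t{\left(15,N{\left(O,-6 \right)} \right)} = 3041 - \left(- 4 \left(-6 + 54\right) + 4 \cdot 15 + 4 \cdot 15 \left(-6 + 54\right)\right) = 3041 - \left(\left(-4\right) 48 + 60 + 4 \cdot 15 \cdot 48\right) = 3041 - \left(-192 + 60 + 2880\right) = 3041 - 2748 = 293$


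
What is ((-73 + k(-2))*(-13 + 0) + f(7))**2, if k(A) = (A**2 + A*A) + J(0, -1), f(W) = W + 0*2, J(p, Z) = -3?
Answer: 793881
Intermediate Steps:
f(W) = W (f(W) = W + 0 = W)
k(A) = -3 + 2*A**2 (k(A) = (A**2 + A*A) - 3 = (A**2 + A**2) - 3 = 2*A**2 - 3 = -3 + 2*A**2)
((-73 + k(-2))*(-13 + 0) + f(7))**2 = ((-73 + (-3 + 2*(-2)**2))*(-13 + 0) + 7)**2 = ((-73 + (-3 + 2*4))*(-13) + 7)**2 = ((-73 + (-3 + 8))*(-13) + 7)**2 = ((-73 + 5)*(-13) + 7)**2 = (-68*(-13) + 7)**2 = (884 + 7)**2 = 891**2 = 793881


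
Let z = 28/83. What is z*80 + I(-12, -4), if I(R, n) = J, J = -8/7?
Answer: 15016/581 ≈ 25.845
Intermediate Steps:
z = 28/83 (z = 28*(1/83) = 28/83 ≈ 0.33735)
J = -8/7 (J = -8*⅐ = -8/7 ≈ -1.1429)
I(R, n) = -8/7
z*80 + I(-12, -4) = (28/83)*80 - 8/7 = 2240/83 - 8/7 = 15016/581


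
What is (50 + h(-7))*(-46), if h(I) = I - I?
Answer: -2300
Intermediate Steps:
h(I) = 0
(50 + h(-7))*(-46) = (50 + 0)*(-46) = 50*(-46) = -2300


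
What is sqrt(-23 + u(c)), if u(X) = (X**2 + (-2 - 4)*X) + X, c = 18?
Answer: sqrt(211) ≈ 14.526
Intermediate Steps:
u(X) = X**2 - 5*X (u(X) = (X**2 - 6*X) + X = X**2 - 5*X)
sqrt(-23 + u(c)) = sqrt(-23 + 18*(-5 + 18)) = sqrt(-23 + 18*13) = sqrt(-23 + 234) = sqrt(211)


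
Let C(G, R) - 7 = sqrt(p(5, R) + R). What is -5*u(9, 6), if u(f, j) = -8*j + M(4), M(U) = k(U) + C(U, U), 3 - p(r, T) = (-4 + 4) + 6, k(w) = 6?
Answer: 170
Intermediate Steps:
p(r, T) = -3 (p(r, T) = 3 - ((-4 + 4) + 6) = 3 - (0 + 6) = 3 - 1*6 = 3 - 6 = -3)
C(G, R) = 7 + sqrt(-3 + R)
M(U) = 13 + sqrt(-3 + U) (M(U) = 6 + (7 + sqrt(-3 + U)) = 13 + sqrt(-3 + U))
u(f, j) = 14 - 8*j (u(f, j) = -8*j + (13 + sqrt(-3 + 4)) = -8*j + (13 + sqrt(1)) = -8*j + (13 + 1) = -8*j + 14 = 14 - 8*j)
-5*u(9, 6) = -5*(14 - 8*6) = -5*(14 - 48) = -5*(-34) = 170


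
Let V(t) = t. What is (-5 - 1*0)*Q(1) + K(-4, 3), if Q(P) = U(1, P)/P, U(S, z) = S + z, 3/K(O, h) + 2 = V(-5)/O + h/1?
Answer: -26/3 ≈ -8.6667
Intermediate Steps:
K(O, h) = 3/(-2 + h - 5/O) (K(O, h) = 3/(-2 + (-5/O + h/1)) = 3/(-2 + (-5/O + h*1)) = 3/(-2 + (-5/O + h)) = 3/(-2 + (h - 5/O)) = 3/(-2 + h - 5/O))
Q(P) = (1 + P)/P
(-5 - 1*0)*Q(1) + K(-4, 3) = (-5 - 1*0)*((1 + 1)/1) + 3*(-4)/(-5 - 2*(-4) - 4*3) = (-5 + 0)*(1*2) + 3*(-4)/(-5 + 8 - 12) = -5*2 + 3*(-4)/(-9) = -10 + 3*(-4)*(-1/9) = -10 + 4/3 = -26/3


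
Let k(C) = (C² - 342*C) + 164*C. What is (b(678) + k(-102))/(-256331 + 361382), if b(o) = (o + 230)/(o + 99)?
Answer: 22192028/81624627 ≈ 0.27188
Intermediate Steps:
k(C) = C² - 178*C
b(o) = (230 + o)/(99 + o)
(b(678) + k(-102))/(-256331 + 361382) = ((230 + 678)/(99 + 678) - 102*(-178 - 102))/(-256331 + 361382) = (908/777 - 102*(-280))/105051 = ((1/777)*908 + 28560)*(1/105051) = (908/777 + 28560)*(1/105051) = (22192028/777)*(1/105051) = 22192028/81624627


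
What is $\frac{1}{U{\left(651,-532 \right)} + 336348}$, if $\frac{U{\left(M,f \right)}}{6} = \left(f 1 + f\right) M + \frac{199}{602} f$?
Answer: $- \frac{43}{164289720} \approx -2.6173 \cdot 10^{-7}$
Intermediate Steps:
$U{\left(M,f \right)} = \frac{597 f}{301} + 12 M f$ ($U{\left(M,f \right)} = 6 \left(\left(f 1 + f\right) M + \frac{199}{602} f\right) = 6 \left(\left(f + f\right) M + 199 \cdot \frac{1}{602} f\right) = 6 \left(2 f M + \frac{199 f}{602}\right) = 6 \left(2 M f + \frac{199 f}{602}\right) = 6 \left(\frac{199 f}{602} + 2 M f\right) = \frac{597 f}{301} + 12 M f$)
$\frac{1}{U{\left(651,-532 \right)} + 336348} = \frac{1}{\frac{3}{301} \left(-532\right) \left(199 + 1204 \cdot 651\right) + 336348} = \frac{1}{\frac{3}{301} \left(-532\right) \left(199 + 783804\right) + 336348} = \frac{1}{\frac{3}{301} \left(-532\right) 784003 + 336348} = \frac{1}{- \frac{178752684}{43} + 336348} = \frac{1}{- \frac{164289720}{43}} = - \frac{43}{164289720}$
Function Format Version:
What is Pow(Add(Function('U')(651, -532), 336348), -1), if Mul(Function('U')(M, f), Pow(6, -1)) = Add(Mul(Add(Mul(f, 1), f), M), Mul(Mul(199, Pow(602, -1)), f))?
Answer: Rational(-43, 164289720) ≈ -2.6173e-7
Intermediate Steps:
Function('U')(M, f) = Add(Mul(Rational(597, 301), f), Mul(12, M, f)) (Function('U')(M, f) = Mul(6, Add(Mul(Add(Mul(f, 1), f), M), Mul(Mul(199, Pow(602, -1)), f))) = Mul(6, Add(Mul(Add(f, f), M), Mul(Mul(199, Rational(1, 602)), f))) = Mul(6, Add(Mul(Mul(2, f), M), Mul(Rational(199, 602), f))) = Mul(6, Add(Mul(2, M, f), Mul(Rational(199, 602), f))) = Mul(6, Add(Mul(Rational(199, 602), f), Mul(2, M, f))) = Add(Mul(Rational(597, 301), f), Mul(12, M, f)))
Pow(Add(Function('U')(651, -532), 336348), -1) = Pow(Add(Mul(Rational(3, 301), -532, Add(199, Mul(1204, 651))), 336348), -1) = Pow(Add(Mul(Rational(3, 301), -532, Add(199, 783804)), 336348), -1) = Pow(Add(Mul(Rational(3, 301), -532, 784003), 336348), -1) = Pow(Add(Rational(-178752684, 43), 336348), -1) = Pow(Rational(-164289720, 43), -1) = Rational(-43, 164289720)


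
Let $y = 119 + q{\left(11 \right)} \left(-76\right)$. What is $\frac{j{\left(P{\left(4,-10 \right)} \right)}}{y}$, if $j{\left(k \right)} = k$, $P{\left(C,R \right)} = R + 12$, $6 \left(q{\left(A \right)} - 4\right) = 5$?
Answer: $- \frac{6}{745} \approx -0.0080537$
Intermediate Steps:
$q{\left(A \right)} = \frac{29}{6}$ ($q{\left(A \right)} = 4 + \frac{1}{6} \cdot 5 = 4 + \frac{5}{6} = \frac{29}{6}$)
$P{\left(C,R \right)} = 12 + R$
$y = - \frac{745}{3}$ ($y = 119 + \frac{29}{6} \left(-76\right) = 119 - \frac{1102}{3} = - \frac{745}{3} \approx -248.33$)
$\frac{j{\left(P{\left(4,-10 \right)} \right)}}{y} = \frac{12 - 10}{- \frac{745}{3}} = 2 \left(- \frac{3}{745}\right) = - \frac{6}{745}$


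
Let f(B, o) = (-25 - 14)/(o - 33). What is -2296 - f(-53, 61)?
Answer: -64249/28 ≈ -2294.6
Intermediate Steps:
f(B, o) = -39/(-33 + o)
-2296 - f(-53, 61) = -2296 - (-39)/(-33 + 61) = -2296 - (-39)/28 = -2296 - 1*(-39/28) = -2296 + 39/28 = -64249/28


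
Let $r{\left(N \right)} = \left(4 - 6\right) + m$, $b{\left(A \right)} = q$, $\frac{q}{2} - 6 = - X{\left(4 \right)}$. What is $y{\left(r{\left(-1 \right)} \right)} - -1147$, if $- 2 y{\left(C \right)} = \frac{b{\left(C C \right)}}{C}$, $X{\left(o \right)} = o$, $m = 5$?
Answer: $\frac{3439}{3} \approx 1146.3$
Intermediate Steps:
$q = 4$ ($q = 12 + 2 \left(\left(-1\right) 4\right) = 12 + 2 \left(-4\right) = 12 - 8 = 4$)
$b{\left(A \right)} = 4$
$r{\left(N \right)} = 3$ ($r{\left(N \right)} = \left(4 - 6\right) + 5 = -2 + 5 = 3$)
$y{\left(C \right)} = - \frac{2}{C}$ ($y{\left(C \right)} = - \frac{4 \frac{1}{C}}{2} = - \frac{2}{C}$)
$y{\left(r{\left(-1 \right)} \right)} - -1147 = - \frac{2}{3} - -1147 = \left(-2\right) \frac{1}{3} + 1147 = - \frac{2}{3} + 1147 = \frac{3439}{3}$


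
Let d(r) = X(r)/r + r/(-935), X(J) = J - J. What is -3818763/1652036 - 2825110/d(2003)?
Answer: 4363808852420311/3309028108 ≈ 1.3188e+6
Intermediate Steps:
X(J) = 0
d(r) = -r/935 (d(r) = 0/r + r/(-935) = 0 + r*(-1/935) = 0 - r/935 = -r/935)
-3818763/1652036 - 2825110/d(2003) = -3818763/1652036 - 2825110/((-1/935*2003)) = -3818763*1/1652036 - 2825110/(-2003/935) = -3818763/1652036 - 2825110*(-935/2003) = -3818763/1652036 + 2641477850/2003 = 4363808852420311/3309028108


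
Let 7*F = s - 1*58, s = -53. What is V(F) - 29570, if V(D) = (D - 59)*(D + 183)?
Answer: -2062010/49 ≈ -42082.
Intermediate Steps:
F = -111/7 (F = (-53 - 1*58)/7 = (-53 - 58)/7 = (⅐)*(-111) = -111/7 ≈ -15.857)
V(D) = (-59 + D)*(183 + D)
V(F) - 29570 = (-10797 + (-111/7)² + 124*(-111/7)) - 29570 = (-10797 + 12321/49 - 13764/7) - 29570 = -613080/49 - 29570 = -2062010/49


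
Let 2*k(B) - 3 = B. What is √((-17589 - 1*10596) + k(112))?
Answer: I*√112510/2 ≈ 167.71*I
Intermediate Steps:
k(B) = 3/2 + B/2
√((-17589 - 1*10596) + k(112)) = √((-17589 - 1*10596) + (3/2 + (½)*112)) = √((-17589 - 10596) + (3/2 + 56)) = √(-28185 + 115/2) = √(-56255/2) = I*√112510/2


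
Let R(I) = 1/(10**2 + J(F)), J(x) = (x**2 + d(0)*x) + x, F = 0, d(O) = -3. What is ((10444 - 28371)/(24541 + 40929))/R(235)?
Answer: -179270/6547 ≈ -27.382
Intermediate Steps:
J(x) = x**2 - 2*x (J(x) = (x**2 - 3*x) + x = x**2 - 2*x)
R(I) = 1/100 (R(I) = 1/(10**2 + 0*(-2 + 0)) = 1/(100 + 0*(-2)) = 1/(100 + 0) = 1/100)
((10444 - 28371)/(24541 + 40929))/R(235) = ((10444 - 28371)/(24541 + 40929))/(1/100) = -17927/65470*100 = -179270/6547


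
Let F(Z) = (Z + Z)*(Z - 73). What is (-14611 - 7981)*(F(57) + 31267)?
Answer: -665176256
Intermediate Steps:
F(Z) = 2*Z*(-73 + Z) (F(Z) = (2*Z)*(-73 + Z) = 2*Z*(-73 + Z))
(-14611 - 7981)*(F(57) + 31267) = (-14611 - 7981)*(2*57*(-73 + 57) + 31267) = -22592*(2*57*(-16) + 31267) = -22592*(-1824 + 31267) = -22592*29443 = -665176256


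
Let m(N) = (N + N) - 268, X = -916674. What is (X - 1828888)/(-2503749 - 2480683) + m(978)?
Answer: 4208233389/2492216 ≈ 1688.6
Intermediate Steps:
m(N) = -268 + 2*N (m(N) = 2*N - 268 = -268 + 2*N)
(X - 1828888)/(-2503749 - 2480683) + m(978) = (-916674 - 1828888)/(-2503749 - 2480683) + (-268 + 2*978) = -2745562/(-4984432) + (-268 + 1956) = -2745562*(-1/4984432) + 1688 = 1372781/2492216 + 1688 = 4208233389/2492216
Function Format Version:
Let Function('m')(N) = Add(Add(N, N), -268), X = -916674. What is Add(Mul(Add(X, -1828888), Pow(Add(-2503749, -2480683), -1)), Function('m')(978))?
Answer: Rational(4208233389, 2492216) ≈ 1688.6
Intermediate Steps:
Function('m')(N) = Add(-268, Mul(2, N)) (Function('m')(N) = Add(Mul(2, N), -268) = Add(-268, Mul(2, N)))
Add(Mul(Add(X, -1828888), Pow(Add(-2503749, -2480683), -1)), Function('m')(978)) = Add(Mul(Add(-916674, -1828888), Pow(Add(-2503749, -2480683), -1)), Add(-268, Mul(2, 978))) = Add(Mul(-2745562, Pow(-4984432, -1)), Add(-268, 1956)) = Add(Mul(-2745562, Rational(-1, 4984432)), 1688) = Add(Rational(1372781, 2492216), 1688) = Rational(4208233389, 2492216)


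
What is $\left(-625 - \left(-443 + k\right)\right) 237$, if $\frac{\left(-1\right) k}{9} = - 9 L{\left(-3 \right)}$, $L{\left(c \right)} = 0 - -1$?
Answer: $-62331$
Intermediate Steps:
$L{\left(c \right)} = 1$ ($L{\left(c \right)} = 0 + 1 = 1$)
$k = 81$ ($k = - 9 \left(\left(-9\right) 1\right) = \left(-9\right) \left(-9\right) = 81$)
$\left(-625 - \left(-443 + k\right)\right) 237 = \left(-625 + \left(443 - 81\right)\right) 237 = \left(-625 + 362\right) 237 = \left(-263\right) 237 = -62331$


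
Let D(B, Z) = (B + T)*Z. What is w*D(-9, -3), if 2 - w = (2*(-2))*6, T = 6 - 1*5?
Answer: 624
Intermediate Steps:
T = 1 (T = 6 - 5 = 1)
D(B, Z) = Z*(1 + B) (D(B, Z) = (B + 1)*Z = (1 + B)*Z = Z*(1 + B))
w = 26 (w = 2 - 2*(-2)*6 = 2 - (-4)*6 = 2 - 1*(-24) = 2 + 24 = 26)
w*D(-9, -3) = 26*(-3*(1 - 9)) = 26*(-3*(-8)) = 26*24 = 624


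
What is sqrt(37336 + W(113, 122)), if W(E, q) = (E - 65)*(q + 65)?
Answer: 2*sqrt(11578) ≈ 215.20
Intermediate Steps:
W(E, q) = (-65 + E)*(65 + q)
sqrt(37336 + W(113, 122)) = sqrt(37336 + (-4225 - 65*122 + 65*113 + 113*122)) = sqrt(37336 + (-4225 - 7930 + 7345 + 13786)) = sqrt(37336 + 8976) = sqrt(46312) = 2*sqrt(11578)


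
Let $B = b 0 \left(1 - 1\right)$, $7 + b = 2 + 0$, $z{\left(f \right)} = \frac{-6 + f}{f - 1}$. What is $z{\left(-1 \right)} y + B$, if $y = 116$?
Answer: $406$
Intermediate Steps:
$z{\left(f \right)} = \frac{-6 + f}{-1 + f}$
$b = -5$ ($b = -7 + \left(2 + 0\right) = -7 + 2 = -5$)
$B = 0$ ($B = \left(-5\right) 0 \left(1 - 1\right) = 0 \cdot 0 = 0$)
$z{\left(-1 \right)} y + B = \frac{-6 - 1}{-1 - 1} \cdot 116 + 0 = \frac{1}{-2} \left(-7\right) 116 + 0 = \left(- \frac{1}{2}\right) \left(-7\right) 116 + 0 = \frac{7}{2} \cdot 116 + 0 = 406 + 0 = 406$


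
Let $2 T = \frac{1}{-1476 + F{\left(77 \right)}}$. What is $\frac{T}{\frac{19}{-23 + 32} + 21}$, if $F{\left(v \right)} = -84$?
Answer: $- \frac{3}{216320} \approx -1.3868 \cdot 10^{-5}$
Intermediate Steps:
$T = - \frac{1}{3120}$ ($T = \frac{1}{2 \left(-1476 - 84\right)} = \frac{1}{2 \left(-1560\right)} = \frac{1}{2} \left(- \frac{1}{1560}\right) = - \frac{1}{3120} \approx -0.00032051$)
$\frac{T}{\frac{19}{-23 + 32} + 21} = - \frac{1}{3120 \left(\frac{19}{-23 + 32} + 21\right)} = - \frac{1}{3120 \left(\frac{19}{9} + 21\right)} = - \frac{1}{3120 \cdot \frac{208}{9}} = \left(- \frac{1}{3120}\right) \frac{9}{208} = - \frac{3}{216320}$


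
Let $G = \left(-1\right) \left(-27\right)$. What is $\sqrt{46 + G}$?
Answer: $\sqrt{73} \approx 8.544$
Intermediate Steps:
$G = 27$
$\sqrt{46 + G} = \sqrt{46 + 27} = \sqrt{73}$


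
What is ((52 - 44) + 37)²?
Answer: 2025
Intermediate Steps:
((52 - 44) + 37)² = (8 + 37)² = 45² = 2025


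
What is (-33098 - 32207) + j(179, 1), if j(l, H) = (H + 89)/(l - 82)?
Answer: -6334495/97 ≈ -65304.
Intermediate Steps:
j(l, H) = (89 + H)/(-82 + l)
(-33098 - 32207) + j(179, 1) = (-33098 - 32207) + (89 + 1)/(-82 + 179) = -65305 + 90/97 = -6334495/97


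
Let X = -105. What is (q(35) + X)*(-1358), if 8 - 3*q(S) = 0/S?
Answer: 416906/3 ≈ 1.3897e+5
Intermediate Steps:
q(S) = 8/3 (q(S) = 8/3 - 0/S = 8/3 - 1/3*0 = 8/3 + 0 = 8/3)
(q(35) + X)*(-1358) = (8/3 - 105)*(-1358) = -307/3*(-1358) = 416906/3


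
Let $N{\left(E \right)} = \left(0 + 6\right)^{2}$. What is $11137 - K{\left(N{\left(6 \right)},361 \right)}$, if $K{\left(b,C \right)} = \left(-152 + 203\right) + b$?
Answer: $11050$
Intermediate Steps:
$N{\left(E \right)} = 36$ ($N{\left(E \right)} = 6^{2} = 36$)
$K{\left(b,C \right)} = 51 + b$
$11137 - K{\left(N{\left(6 \right)},361 \right)} = 11137 - \left(51 + 36\right) = 11137 - 87 = 11050$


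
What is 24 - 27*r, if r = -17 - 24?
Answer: 1131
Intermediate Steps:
r = -41
24 - 27*r = 24 - 27*(-41) = 24 + 1107 = 1131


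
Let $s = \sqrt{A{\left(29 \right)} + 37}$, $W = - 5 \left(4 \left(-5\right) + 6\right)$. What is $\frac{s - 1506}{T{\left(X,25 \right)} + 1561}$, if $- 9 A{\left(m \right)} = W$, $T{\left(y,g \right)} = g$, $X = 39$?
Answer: $- \frac{753}{793} + \frac{\sqrt{263}}{4758} \approx -0.94615$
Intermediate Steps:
$W = 70$ ($W = - 5 \left(-20 + 6\right) = \left(-5\right) \left(-14\right) = 70$)
$A{\left(m \right)} = - \frac{70}{9}$ ($A{\left(m \right)} = \left(- \frac{1}{9}\right) 70 = - \frac{70}{9}$)
$s = \frac{\sqrt{263}}{3}$ ($s = \sqrt{- \frac{70}{9} + 37} = \sqrt{\frac{263}{9}} = \frac{\sqrt{263}}{3} \approx 5.4058$)
$\frac{s - 1506}{T{\left(X,25 \right)} + 1561} = \frac{\frac{\sqrt{263}}{3} - 1506}{25 + 1561} = \frac{-1506 + \frac{\sqrt{263}}{3}}{1586} = - \frac{753}{793} + \frac{\sqrt{263}}{4758}$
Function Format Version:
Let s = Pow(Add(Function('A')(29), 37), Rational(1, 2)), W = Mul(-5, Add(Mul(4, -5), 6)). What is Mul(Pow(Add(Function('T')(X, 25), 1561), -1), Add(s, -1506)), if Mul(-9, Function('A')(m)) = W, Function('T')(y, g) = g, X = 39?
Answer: Add(Rational(-753, 793), Mul(Rational(1, 4758), Pow(263, Rational(1, 2)))) ≈ -0.94615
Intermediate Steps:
W = 70 (W = Mul(-5, Add(-20, 6)) = Mul(-5, -14) = 70)
Function('A')(m) = Rational(-70, 9) (Function('A')(m) = Mul(Rational(-1, 9), 70) = Rational(-70, 9))
s = Mul(Rational(1, 3), Pow(263, Rational(1, 2))) (s = Pow(Add(Rational(-70, 9), 37), Rational(1, 2)) = Pow(Rational(263, 9), Rational(1, 2)) = Mul(Rational(1, 3), Pow(263, Rational(1, 2))) ≈ 5.4058)
Mul(Pow(Add(Function('T')(X, 25), 1561), -1), Add(s, -1506)) = Mul(Pow(Add(25, 1561), -1), Add(Mul(Rational(1, 3), Pow(263, Rational(1, 2))), -1506)) = Mul(Pow(1586, -1), Add(-1506, Mul(Rational(1, 3), Pow(263, Rational(1, 2))))) = Mul(Rational(1, 1586), Add(-1506, Mul(Rational(1, 3), Pow(263, Rational(1, 2))))) = Add(Rational(-753, 793), Mul(Rational(1, 4758), Pow(263, Rational(1, 2))))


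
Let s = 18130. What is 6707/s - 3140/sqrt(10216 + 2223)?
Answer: 6707/18130 - 3140*sqrt(12439)/12439 ≈ -27.784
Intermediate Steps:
6707/s - 3140/sqrt(10216 + 2223) = 6707/18130 - 3140/sqrt(10216 + 2223) = 6707*(1/18130) - 3140*sqrt(12439)/12439 = 6707/18130 - 3140*sqrt(12439)/12439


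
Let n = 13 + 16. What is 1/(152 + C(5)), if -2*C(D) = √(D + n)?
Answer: 304/46191 + √34/46191 ≈ 0.0067076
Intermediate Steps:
n = 29
C(D) = -√(29 + D)/2 (C(D) = -√(D + 29)/2 = -√(29 + D)/2)
1/(152 + C(5)) = 1/(152 - √(29 + 5)/2) = 1/(152 - √34/2)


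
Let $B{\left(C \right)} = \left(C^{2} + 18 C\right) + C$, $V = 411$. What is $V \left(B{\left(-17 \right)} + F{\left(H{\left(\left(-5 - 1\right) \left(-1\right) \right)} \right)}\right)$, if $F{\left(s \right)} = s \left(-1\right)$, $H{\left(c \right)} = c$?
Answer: $-16440$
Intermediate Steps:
$B{\left(C \right)} = C^{2} + 19 C$
$F{\left(s \right)} = - s$
$V \left(B{\left(-17 \right)} + F{\left(H{\left(\left(-5 - 1\right) \left(-1\right) \right)} \right)}\right) = 411 \left(- 17 \left(19 - 17\right) - \left(-5 - 1\right) \left(-1\right)\right) = 411 \left(\left(-17\right) 2 - \left(-6\right) \left(-1\right)\right) = 411 \left(-34 - 6\right) = 411 \left(-40\right) = -16440$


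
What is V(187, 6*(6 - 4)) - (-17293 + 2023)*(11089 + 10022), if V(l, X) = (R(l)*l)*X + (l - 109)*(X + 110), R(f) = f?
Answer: 322794114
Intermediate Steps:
V(l, X) = X*l**2 + (-109 + l)*(110 + X) (V(l, X) = (l*l)*X + (l - 109)*(X + 110) = l**2*X + (-109 + l)*(110 + X) = X*l**2 + (-109 + l)*(110 + X))
V(187, 6*(6 - 4)) - (-17293 + 2023)*(11089 + 10022) = (-11990 - 654*(6 - 4) + 110*187 + (6*(6 - 4))*187 + (6*(6 - 4))*187**2) - (-17293 + 2023)*(11089 + 10022) = (-11990 - 654*2 + 20570 + (6*2)*187 + (6*2)*34969) - (-15270)*21111 = (-11990 - 109*12 + 20570 + 12*187 + 12*34969) - 1*(-322364970) = (-11990 - 1308 + 20570 + 2244 + 419628) + 322364970 = 429144 + 322364970 = 322794114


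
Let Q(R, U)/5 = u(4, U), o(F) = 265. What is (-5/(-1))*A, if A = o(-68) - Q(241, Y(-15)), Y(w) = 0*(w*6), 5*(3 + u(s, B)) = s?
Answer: 1380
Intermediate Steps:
u(s, B) = -3 + s/5
Y(w) = 0 (Y(w) = 0*(6*w) = 0)
Q(R, U) = -11 (Q(R, U) = 5*(-3 + (⅕)*4) = 5*(-3 + ⅘) = 5*(-11/5) = -11)
A = 276 (A = 265 - 1*(-11) = 265 + 11 = 276)
(-5/(-1))*A = -5/(-1)*276 = -5*(-1)*276 = 5*276 = 1380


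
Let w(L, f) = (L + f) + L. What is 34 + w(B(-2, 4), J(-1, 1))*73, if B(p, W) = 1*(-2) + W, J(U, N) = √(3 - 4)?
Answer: 326 + 73*I ≈ 326.0 + 73.0*I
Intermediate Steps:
J(U, N) = I (J(U, N) = √(-1) = I)
B(p, W) = -2 + W
w(L, f) = f + 2*L
34 + w(B(-2, 4), J(-1, 1))*73 = 34 + (I + 2*(-2 + 4))*73 = 34 + (I + 2*2)*73 = 34 + (I + 4)*73 = 34 + (4 + I)*73 = 34 + (292 + 73*I) = 326 + 73*I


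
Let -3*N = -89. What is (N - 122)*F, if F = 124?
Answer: -34348/3 ≈ -11449.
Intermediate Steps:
N = 89/3 (N = -1/3*(-89) = 89/3 ≈ 29.667)
(N - 122)*F = (89/3 - 122)*124 = -277/3*124 = -34348/3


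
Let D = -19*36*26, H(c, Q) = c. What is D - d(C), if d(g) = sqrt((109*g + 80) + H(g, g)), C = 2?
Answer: -17784 - 10*sqrt(3) ≈ -17801.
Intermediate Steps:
d(g) = sqrt(80 + 110*g) (d(g) = sqrt((109*g + 80) + g) = sqrt((80 + 109*g) + g) = sqrt(80 + 110*g))
D = -17784 (D = -684*26 = -17784)
D - d(C) = -17784 - sqrt(80 + 110*2) = -17784 - sqrt(80 + 220) = -17784 - sqrt(300) = -17784 - 10*sqrt(3)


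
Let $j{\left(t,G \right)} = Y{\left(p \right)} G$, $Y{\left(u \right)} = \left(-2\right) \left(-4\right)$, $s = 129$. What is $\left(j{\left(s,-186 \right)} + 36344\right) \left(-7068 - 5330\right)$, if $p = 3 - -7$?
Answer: $-432144688$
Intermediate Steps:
$p = 10$ ($p = 3 + 7 = 10$)
$Y{\left(u \right)} = 8$
$j{\left(t,G \right)} = 8 G$
$\left(j{\left(s,-186 \right)} + 36344\right) \left(-7068 - 5330\right) = \left(8 \left(-186\right) + 36344\right) \left(-7068 - 5330\right) = \left(-1488 + 36344\right) \left(-12398\right) = 34856 \left(-12398\right) = -432144688$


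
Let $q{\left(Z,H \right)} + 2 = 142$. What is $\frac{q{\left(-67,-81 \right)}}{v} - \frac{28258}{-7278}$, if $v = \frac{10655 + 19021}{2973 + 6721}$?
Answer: $\frac{446499787}{8999247} \approx 49.615$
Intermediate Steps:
$q{\left(Z,H \right)} = 140$ ($q{\left(Z,H \right)} = -2 + 142 = 140$)
$v = \frac{14838}{4847}$ ($v = \frac{29676}{9694} = 29676 \cdot \frac{1}{9694} = \frac{14838}{4847} \approx 3.0613$)
$\frac{q{\left(-67,-81 \right)}}{v} - \frac{28258}{-7278} = \frac{140}{\frac{14838}{4847}} - \frac{28258}{-7278} = 140 \cdot \frac{4847}{14838} - - \frac{14129}{3639} = \frac{339290}{7419} + \frac{14129}{3639} = \frac{446499787}{8999247}$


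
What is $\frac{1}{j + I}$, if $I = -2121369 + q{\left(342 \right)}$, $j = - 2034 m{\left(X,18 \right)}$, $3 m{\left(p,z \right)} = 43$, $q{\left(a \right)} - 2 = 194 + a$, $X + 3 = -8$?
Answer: $- \frac{1}{2149985} \approx -4.6512 \cdot 10^{-7}$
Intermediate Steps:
$X = -11$ ($X = -3 - 8 = -11$)
$q{\left(a \right)} = 196 + a$ ($q{\left(a \right)} = 2 + \left(194 + a\right) = 196 + a$)
$m{\left(p,z \right)} = \frac{43}{3}$ ($m{\left(p,z \right)} = \frac{1}{3} \cdot 43 = \frac{43}{3}$)
$j = -29154$ ($j = \left(-2034\right) \frac{43}{3} = -29154$)
$I = -2120831$ ($I = -2121369 + \left(196 + 342\right) = -2121369 + 538 = -2120831$)
$\frac{1}{j + I} = \frac{1}{-29154 - 2120831} = \frac{1}{-2149985} = - \frac{1}{2149985}$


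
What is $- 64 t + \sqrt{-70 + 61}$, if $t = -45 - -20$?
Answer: $1600 + 3 i \approx 1600.0 + 3.0 i$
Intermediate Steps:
$t = -25$ ($t = -45 + 20 = -25$)
$- 64 t + \sqrt{-70 + 61} = \left(-64\right) \left(-25\right) + \sqrt{-70 + 61} = 1600 + \sqrt{-9} = 1600 + 3 i$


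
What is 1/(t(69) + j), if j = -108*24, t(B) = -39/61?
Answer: -61/158151 ≈ -0.00038571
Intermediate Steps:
t(B) = -39/61 (t(B) = -39*1/61 = -39/61)
j = -2592
1/(t(69) + j) = 1/(-39/61 - 2592) = 1/(-158151/61) = -61/158151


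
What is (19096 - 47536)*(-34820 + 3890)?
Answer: 879649200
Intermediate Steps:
(19096 - 47536)*(-34820 + 3890) = -28440*(-30930) = 879649200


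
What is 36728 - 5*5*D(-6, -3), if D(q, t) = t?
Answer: 36803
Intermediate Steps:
36728 - 5*5*D(-6, -3) = 36728 - 5*5*(-3) = 36728 - 25*(-3) = 36728 - 1*(-75) = 36728 + 75 = 36803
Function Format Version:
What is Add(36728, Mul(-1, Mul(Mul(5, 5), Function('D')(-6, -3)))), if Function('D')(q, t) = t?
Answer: 36803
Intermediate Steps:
Add(36728, Mul(-1, Mul(Mul(5, 5), Function('D')(-6, -3)))) = Add(36728, Mul(-1, Mul(Mul(5, 5), -3))) = Add(36728, Mul(-1, Mul(25, -3))) = Add(36728, Mul(-1, -75)) = Add(36728, 75) = 36803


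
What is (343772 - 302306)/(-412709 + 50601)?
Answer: -20733/181054 ≈ -0.11451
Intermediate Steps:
(343772 - 302306)/(-412709 + 50601) = 41466/(-362108) = 41466*(-1/362108) = -20733/181054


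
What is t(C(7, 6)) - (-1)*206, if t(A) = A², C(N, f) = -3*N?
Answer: 647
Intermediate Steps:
t(C(7, 6)) - (-1)*206 = (-3*7)² - (-1)*206 = (-21)² - 1*(-206) = 441 + 206 = 647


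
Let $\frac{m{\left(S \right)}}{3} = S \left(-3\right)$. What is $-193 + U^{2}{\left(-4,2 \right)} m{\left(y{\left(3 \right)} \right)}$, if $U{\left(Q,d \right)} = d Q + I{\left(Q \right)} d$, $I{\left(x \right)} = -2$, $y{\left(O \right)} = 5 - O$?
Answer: $-2785$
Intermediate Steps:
$U{\left(Q,d \right)} = - 2 d + Q d$ ($U{\left(Q,d \right)} = d Q - 2 d = Q d - 2 d = - 2 d + Q d$)
$m{\left(S \right)} = - 9 S$ ($m{\left(S \right)} = 3 S \left(-3\right) = 3 \left(- 3 S\right) = - 9 S$)
$-193 + U^{2}{\left(-4,2 \right)} m{\left(y{\left(3 \right)} \right)} = -193 + \left(2 \left(-2 - 4\right)\right)^{2} \left(- 9 \left(5 - 3\right)\right) = -193 + \left(2 \left(-6\right)\right)^{2} \left(- 9 \left(5 - 3\right)\right) = -193 + \left(-12\right)^{2} \left(\left(-9\right) 2\right) = -193 + 144 \left(-18\right) = -193 - 2592 = -2785$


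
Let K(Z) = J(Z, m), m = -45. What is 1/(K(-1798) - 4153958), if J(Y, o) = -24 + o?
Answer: -1/4154027 ≈ -2.4073e-7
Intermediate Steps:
K(Z) = -69 (K(Z) = -24 - 45 = -69)
1/(K(-1798) - 4153958) = 1/(-69 - 4153958) = 1/(-4154027) = -1/4154027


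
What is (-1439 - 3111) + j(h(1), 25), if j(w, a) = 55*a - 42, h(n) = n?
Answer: -3217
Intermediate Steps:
j(w, a) = -42 + 55*a
(-1439 - 3111) + j(h(1), 25) = (-1439 - 3111) + (-42 + 55*25) = -4550 + (-42 + 1375) = -4550 + 1333 = -3217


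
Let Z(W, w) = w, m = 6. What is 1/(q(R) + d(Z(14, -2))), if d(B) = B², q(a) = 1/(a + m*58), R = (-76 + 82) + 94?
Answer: 448/1793 ≈ 0.24986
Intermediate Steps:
R = 100 (R = 6 + 94 = 100)
q(a) = 1/(348 + a) (q(a) = 1/(a + 6*58) = 1/(a + 348) = 1/(348 + a))
1/(q(R) + d(Z(14, -2))) = 1/(1/(348 + 100) + (-2)²) = 1/(1/448 + 4) = 1/(1793/448) = 448/1793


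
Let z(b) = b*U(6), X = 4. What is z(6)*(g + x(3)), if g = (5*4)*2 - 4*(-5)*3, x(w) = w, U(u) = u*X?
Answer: 14832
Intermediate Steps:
U(u) = 4*u (U(u) = u*4 = 4*u)
z(b) = 24*b (z(b) = b*(4*6) = b*24 = 24*b)
g = 100 (g = 20*2 - (-20)*3 = 40 - 1*(-60) = 40 + 60 = 100)
z(6)*(g + x(3)) = (24*6)*(100 + 3) = 144*103 = 14832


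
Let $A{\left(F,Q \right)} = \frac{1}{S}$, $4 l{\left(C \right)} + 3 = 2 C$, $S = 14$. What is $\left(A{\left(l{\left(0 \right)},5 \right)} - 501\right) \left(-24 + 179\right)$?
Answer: $- \frac{1087015}{14} \approx -77644.0$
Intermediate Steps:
$l{\left(C \right)} = - \frac{3}{4} + \frac{C}{2}$ ($l{\left(C \right)} = - \frac{3}{4} + \frac{2 C}{4} = - \frac{3}{4} + \frac{C}{2}$)
$A{\left(F,Q \right)} = \frac{1}{14}$
$\left(A{\left(l{\left(0 \right)},5 \right)} - 501\right) \left(-24 + 179\right) = \left(\frac{1}{14} - 501\right) \left(-24 + 179\right) = \left(- \frac{7013}{14}\right) 155 = - \frac{1087015}{14}$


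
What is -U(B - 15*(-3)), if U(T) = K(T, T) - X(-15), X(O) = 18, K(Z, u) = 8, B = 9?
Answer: 10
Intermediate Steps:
U(T) = -10 (U(T) = 8 - 1*18 = 8 - 18 = -10)
-U(B - 15*(-3)) = -1*(-10) = 10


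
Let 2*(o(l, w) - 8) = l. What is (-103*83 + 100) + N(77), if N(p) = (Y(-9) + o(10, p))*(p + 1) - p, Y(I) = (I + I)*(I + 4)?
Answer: -492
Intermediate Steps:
o(l, w) = 8 + l/2
Y(I) = 2*I*(4 + I) (Y(I) = (2*I)*(4 + I) = 2*I*(4 + I))
N(p) = 103 + 102*p (N(p) = (2*(-9)*(4 - 9) + (8 + (½)*10))*(p + 1) - p = (2*(-9)*(-5) + (8 + 5))*(1 + p) - p = (90 + 13)*(1 + p) - p = 103*(1 + p) - p = (103 + 103*p) - p = 103 + 102*p)
(-103*83 + 100) + N(77) = (-103*83 + 100) + (103 + 102*77) = (-8549 + 100) + (103 + 7854) = -8449 + 7957 = -492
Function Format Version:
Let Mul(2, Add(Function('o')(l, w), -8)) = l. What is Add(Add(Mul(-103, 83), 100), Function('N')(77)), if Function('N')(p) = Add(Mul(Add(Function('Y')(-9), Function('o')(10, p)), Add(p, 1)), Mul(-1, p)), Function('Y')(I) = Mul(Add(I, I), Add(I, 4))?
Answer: -492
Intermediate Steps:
Function('o')(l, w) = Add(8, Mul(Rational(1, 2), l))
Function('Y')(I) = Mul(2, I, Add(4, I)) (Function('Y')(I) = Mul(Mul(2, I), Add(4, I)) = Mul(2, I, Add(4, I)))
Function('N')(p) = Add(103, Mul(102, p)) (Function('N')(p) = Add(Mul(Add(Mul(2, -9, Add(4, -9)), Add(8, Mul(Rational(1, 2), 10))), Add(p, 1)), Mul(-1, p)) = Add(Mul(Add(Mul(2, -9, -5), Add(8, 5)), Add(1, p)), Mul(-1, p)) = Add(Mul(Add(90, 13), Add(1, p)), Mul(-1, p)) = Add(Mul(103, Add(1, p)), Mul(-1, p)) = Add(Add(103, Mul(103, p)), Mul(-1, p)) = Add(103, Mul(102, p)))
Add(Add(Mul(-103, 83), 100), Function('N')(77)) = Add(Add(Mul(-103, 83), 100), Add(103, Mul(102, 77))) = Add(Add(-8549, 100), Add(103, 7854)) = Add(-8449, 7957) = -492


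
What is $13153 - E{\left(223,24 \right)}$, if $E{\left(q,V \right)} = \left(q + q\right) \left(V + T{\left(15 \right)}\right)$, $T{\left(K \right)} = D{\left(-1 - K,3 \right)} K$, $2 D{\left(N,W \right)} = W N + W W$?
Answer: $132904$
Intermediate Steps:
$D{\left(N,W \right)} = \frac{W^{2}}{2} + \frac{N W}{2}$ ($D{\left(N,W \right)} = \frac{W N + W W}{2} = \frac{N W + W^{2}}{2} = \frac{W^{2} + N W}{2} = \frac{W^{2}}{2} + \frac{N W}{2}$)
$T{\left(K \right)} = K \left(3 - \frac{3 K}{2}\right)$ ($T{\left(K \right)} = \frac{1}{2} \cdot 3 \left(\left(-1 - K\right) + 3\right) K = \frac{1}{2} \cdot 3 \left(2 - K\right) K = \left(3 - \frac{3 K}{2}\right) K = K \left(3 - \frac{3 K}{2}\right)$)
$E{\left(q,V \right)} = 2 q \left(- \frac{585}{2} + V\right)$ ($E{\left(q,V \right)} = \left(q + q\right) \left(V + \frac{3}{2} \cdot 15 \left(2 - 15\right)\right) = 2 q \left(V + \frac{3}{2} \cdot 15 \left(2 - 15\right)\right) = 2 q \left(V + \frac{3}{2} \cdot 15 \left(-13\right)\right) = 2 q \left(V - \frac{585}{2}\right) = 2 q \left(- \frac{585}{2} + V\right)$)
$13153 - E{\left(223,24 \right)} = 13153 - 223 \left(-585 + 2 \cdot 24\right) = 13153 - 223 \left(-585 + 48\right) = 13153 - 223 \left(-537\right) = 13153 - -119751 = 13153 + 119751 = 132904$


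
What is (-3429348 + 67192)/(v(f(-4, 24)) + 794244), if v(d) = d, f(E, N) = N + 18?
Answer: -1681078/397143 ≈ -4.2329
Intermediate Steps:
f(E, N) = 18 + N
(-3429348 + 67192)/(v(f(-4, 24)) + 794244) = (-3429348 + 67192)/((18 + 24) + 794244) = -3362156/(42 + 794244) = -3362156/794286 = -3362156*1/794286 = -1681078/397143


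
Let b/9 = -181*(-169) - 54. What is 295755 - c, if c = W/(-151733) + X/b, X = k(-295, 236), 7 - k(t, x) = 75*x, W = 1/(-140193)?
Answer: 64034678527302008801/216512534320305 ≈ 2.9576e+5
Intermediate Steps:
W = -1/140193 ≈ -7.1330e-6
k(t, x) = 7 - 75*x
X = -17693 (X = 7 - 75*236 = 7 - 17700 = -17693)
b = 274815 (b = 9*(-181*(-169) - 54) = 9*(30589 - 54) = 9*30535 = 274815)
c = -13939400203526/216512534320305 (c = -1/140193/(-151733) - 17693/274815 = -1/140193*(-1/151733) - 17693*1/274815 = 1/21271904469 - 17693/274815 = -13939400203526/216512534320305 ≈ -0.064381)
295755 - c = 295755 - 1*(-13939400203526/216512534320305) = 295755 + 13939400203526/216512534320305 = 64034678527302008801/216512534320305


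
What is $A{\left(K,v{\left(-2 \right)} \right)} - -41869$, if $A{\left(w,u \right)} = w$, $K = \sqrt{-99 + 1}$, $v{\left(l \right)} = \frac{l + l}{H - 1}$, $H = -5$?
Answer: $41869 + 7 i \sqrt{2} \approx 41869.0 + 9.8995 i$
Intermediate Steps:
$v{\left(l \right)} = - \frac{l}{3}$ ($v{\left(l \right)} = \frac{l + l}{-5 - 1} = \frac{2 l}{-6} = 2 l \left(- \frac{1}{6}\right) = - \frac{l}{3}$)
$K = 7 i \sqrt{2}$ ($K = \sqrt{-98} = 7 i \sqrt{2} \approx 9.8995 i$)
$A{\left(K,v{\left(-2 \right)} \right)} - -41869 = 7 i \sqrt{2} - -41869 = 7 i \sqrt{2} + 41869 = 41869 + 7 i \sqrt{2}$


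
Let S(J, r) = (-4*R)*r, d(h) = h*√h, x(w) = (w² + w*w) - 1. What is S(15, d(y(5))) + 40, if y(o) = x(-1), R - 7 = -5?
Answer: 32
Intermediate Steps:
R = 2 (R = 7 - 5 = 2)
x(w) = -1 + 2*w² (x(w) = (w² + w²) - 1 = 2*w² - 1 = -1 + 2*w²)
y(o) = 1 (y(o) = -1 + 2*(-1)² = -1 + 2*1 = -1 + 2 = 1)
d(h) = h^(3/2)
S(J, r) = -8*r (S(J, r) = (-4*2)*r = -8*r)
S(15, d(y(5))) + 40 = -8*1^(3/2) + 40 = -8*1 + 40 = -8 + 40 = 32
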